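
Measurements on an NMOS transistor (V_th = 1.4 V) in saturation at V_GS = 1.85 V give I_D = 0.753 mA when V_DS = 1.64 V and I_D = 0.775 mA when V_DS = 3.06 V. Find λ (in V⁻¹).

λ = 0.0213 V⁻¹

With V_GS fixed, I_D ∝ (1 + λ V_DS) in saturation, so I_D2/I_D1 = (1 + λ V_DS2)/(1 + λ V_DS1).
0.775/0.753 = 1.029 = (1 + 3.06 λ)/(1 + 1.64 λ).
Solving: λ (I_D1 V_DS2 − I_D2 V_DS1) = I_D2 − I_D1, so λ = (0.775 − 0.753) / (0.753 × 3.06 − 0.775 × 1.64) = 0.022 / 1.03 = 0.0213 V⁻¹.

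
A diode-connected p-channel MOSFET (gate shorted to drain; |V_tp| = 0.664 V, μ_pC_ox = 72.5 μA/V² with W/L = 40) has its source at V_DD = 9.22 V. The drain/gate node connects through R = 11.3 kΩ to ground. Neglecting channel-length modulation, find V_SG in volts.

With gate tied to drain, V_SG = V_SD ≥ V_SG − |V_tp|, so the device is in saturation.
k_p = μ_pC_ox · (W/L) = 2.9 mA/V².
KCL at the drain: ½ k_p (V_SG − |V_tp|)² = (V_DD − V_SG)/R.
Let x = V_SG − 0.664. Then 16.4 x² + x − 8.556 = 0, giving x = 0.693 V (positive root), so V_SG = 1.36 V.
I_D = (V_DD − V_SG)/R = (9.22 − 1.36) / 11.3 = 0.696 mA.

V_SG = 1.36 V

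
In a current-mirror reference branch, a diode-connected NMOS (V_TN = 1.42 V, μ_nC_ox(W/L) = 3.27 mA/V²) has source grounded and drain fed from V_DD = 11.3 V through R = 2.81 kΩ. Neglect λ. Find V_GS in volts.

V_GS = 2.78 V

With gate tied to drain, V_GS = V_DS ≥ V_GS − V_TN, so the device is in saturation.
KCL at the drain: ½ k_n (V_GS − V_TN)² = (V_DD − V_GS)/R.
Let x = V_GS − 1.42. Then 4.59 x² + x − 9.88 = 0, giving x = 1.36 V (positive root), so V_GS = 2.78 V.
I_D = (V_DD − V_GS)/R = (11.3 − 2.78) / 2.81 = 3.03 mA.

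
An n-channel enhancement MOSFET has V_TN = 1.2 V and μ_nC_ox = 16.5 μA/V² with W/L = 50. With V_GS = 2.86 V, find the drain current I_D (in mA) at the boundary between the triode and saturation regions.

I_D = 1.14 mA

At the boundary V_DS = V_ov = V_GS − V_TN = 2.86 − 1.2 = 1.66 V.
k_n = μ_nC_ox · (W/L) = 0.825 mA/V².
I_D = ½ k_n V_ov² = 0.5 × 0.825 × 1.66² = 1.14 mA.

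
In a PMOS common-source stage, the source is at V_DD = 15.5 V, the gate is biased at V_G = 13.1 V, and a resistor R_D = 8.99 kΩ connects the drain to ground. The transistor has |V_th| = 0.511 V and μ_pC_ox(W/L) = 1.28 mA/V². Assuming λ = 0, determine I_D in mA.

I_D = 1.63 mA

V_SG = V_DD − V_G = 15.5 − 13.1 = 2.4 V, so V_ov = 2.4 − 0.511 = 1.89 V.
Assume saturation: I_D = ½ k_p V_ov² = 0.5 × 1.28 × 1.89² = 2.28 mA, giving V_SD = V_DD − I_D R_D = 15.5 − 2.28 × 8.99 = -5.03 V.
But -5.03 V < V_ov = 1.89 V, so the device is actually in triode.
In triode I_D = k_p[V_ov V_SD − ½ V_SD²] and I_D = (V_DD − V_SD)/R_D. Equating: 5.75 V_SD² − 22.74 V_SD + 15.5 = 0, giving V_SD = 0.876 V (the root below V_ov).
I_D = (15.5 − 0.876) / 8.99 = 1.63 mA.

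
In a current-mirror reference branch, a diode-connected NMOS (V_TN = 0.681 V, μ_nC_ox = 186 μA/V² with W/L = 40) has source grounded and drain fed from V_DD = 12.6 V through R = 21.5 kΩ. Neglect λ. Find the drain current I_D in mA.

I_D = 0.537 mA

With gate tied to drain, V_GS = V_DS ≥ V_GS − V_TN, so the device is in saturation.
k_n = μ_nC_ox · (W/L) = 7.44 mA/V².
KCL at the drain: ½ k_n (V_GS − V_TN)² = (V_DD − V_GS)/R.
Let x = V_GS − 0.681. Then 80 x² + x − 11.92 = 0, giving x = 0.38 V (positive root), so V_GS = 1.06 V.
I_D = (V_DD − V_GS)/R = (12.6 − 1.06) / 21.5 = 0.537 mA.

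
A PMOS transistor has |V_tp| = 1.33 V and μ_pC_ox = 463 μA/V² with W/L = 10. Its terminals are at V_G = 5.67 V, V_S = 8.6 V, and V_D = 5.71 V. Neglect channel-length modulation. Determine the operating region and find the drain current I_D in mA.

V_SG = V_S − V_G = 8.6 − 5.67 = 2.93 V; V_SD = V_S − V_D = 8.6 − 5.71 = 2.89 V.
k_p = μ_pC_ox · (W/L) = 4.63 mA/V².
V_ov = V_SG − |V_tp| = 2.93 − 1.33 = 1.6 V.
Since V_SD = 2.89 V ≥ V_ov = 1.6 V, the device is in saturation.
I_D = ½ k_p V_ov² = 0.5 × 4.63 × 1.6² = 5.93 mA.

Saturation; I_D = 5.93 mA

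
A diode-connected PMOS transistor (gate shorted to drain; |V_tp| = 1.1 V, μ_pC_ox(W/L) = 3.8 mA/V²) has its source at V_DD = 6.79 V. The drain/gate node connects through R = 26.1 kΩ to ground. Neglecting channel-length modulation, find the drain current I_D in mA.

I_D = 0.205 mA

With gate tied to drain, V_SG = V_SD ≥ V_SG − |V_tp|, so the device is in saturation.
KCL at the drain: ½ k_p (V_SG − |V_tp|)² = (V_DD − V_SG)/R.
Let x = V_SG − 1.1. Then 49.6 x² + x − 5.69 = 0, giving x = 0.329 V (positive root), so V_SG = 1.43 V.
I_D = (V_DD − V_SG)/R = (6.79 − 1.43) / 26.1 = 0.205 mA.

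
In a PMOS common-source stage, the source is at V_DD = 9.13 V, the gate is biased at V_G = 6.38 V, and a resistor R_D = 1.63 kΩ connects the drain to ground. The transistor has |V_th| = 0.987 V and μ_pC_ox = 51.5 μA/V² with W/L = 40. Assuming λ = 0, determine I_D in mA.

V_SG = V_DD − V_G = 9.13 − 6.38 = 2.75 V, so V_ov = 2.75 − 0.987 = 1.76 V.
k_p = μ_pC_ox · (W/L) = 2.06 mA/V².
Assume saturation: I_D = ½ k_p V_ov² = 0.5 × 2.06 × 1.76² = 3.2 mA, giving V_SD = V_DD − I_D R_D = 9.13 − 3.2 × 1.63 = 3.91 V.
V_SD = 3.91 V ≥ V_ov = 1.76 V, confirming saturation.

I_D = 3.20 mA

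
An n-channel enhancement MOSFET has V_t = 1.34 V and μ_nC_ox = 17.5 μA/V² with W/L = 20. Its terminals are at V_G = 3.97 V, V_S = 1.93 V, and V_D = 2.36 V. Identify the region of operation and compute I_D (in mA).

Triode; I_D = 0.0730 mA

V_GS = V_G − V_S = 3.97 − 1.93 = 2.04 V; V_DS = V_D − V_S = 2.36 − 1.93 = 0.43 V.
k_n = μ_nC_ox · (W/L) = 0.35 mA/V².
V_ov = V_GS − V_t = 2.04 − 1.34 = 0.7 V.
Since V_DS = 0.43 V < V_ov = 0.7 V, the device is in the triode region.
I_D = k_n [V_ov · V_DS − ½ V_DS²] = 0.35 × [0.7 × 0.43 − 0.5 × 0.43²] = 0.073 mA.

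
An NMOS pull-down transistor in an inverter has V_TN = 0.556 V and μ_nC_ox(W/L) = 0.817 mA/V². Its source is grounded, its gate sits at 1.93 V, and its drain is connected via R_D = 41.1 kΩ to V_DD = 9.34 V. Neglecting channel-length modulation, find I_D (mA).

I_D = 0.222 mA

V_GS = V_G = 1.93 V, so V_ov = 1.93 − 0.556 = 1.37 V.
Assume saturation: I_D = ½ k_n V_ov² = 0.5 × 0.817 × 1.37² = 0.771 mA, giving V_DS = V_DD − I_D R_D = 9.34 − 0.771 × 41.1 = -22.4 V.
But -22.4 V < V_ov = 1.37 V, so the device is actually in triode.
In triode I_D = k_n[V_ov V_DS − ½ V_DS²] and I_D = (V_DD − V_DS)/R_D. Equating: 16.8 V_DS² − 47.14 V_DS + 9.34 = 0, giving V_DS = 0.215 V (the root below V_ov).
I_D = (9.34 − 0.215) / 41.1 = 0.222 mA.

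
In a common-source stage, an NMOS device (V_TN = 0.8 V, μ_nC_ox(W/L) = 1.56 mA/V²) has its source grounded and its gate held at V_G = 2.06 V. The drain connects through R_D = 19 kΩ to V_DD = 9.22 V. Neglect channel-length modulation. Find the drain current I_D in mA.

I_D = 0.471 mA

V_GS = V_G = 2.06 V, so V_ov = 2.06 − 0.8 = 1.26 V.
Assume saturation: I_D = ½ k_n V_ov² = 0.5 × 1.56 × 1.26² = 1.24 mA, giving V_DS = V_DD − I_D R_D = 9.22 − 1.24 × 19 = -14.3 V.
But -14.3 V < V_ov = 1.26 V, so the device is actually in triode.
In triode I_D = k_n[V_ov V_DS − ½ V_DS²] and I_D = (V_DD − V_DS)/R_D. Equating: 14.8 V_DS² − 38.35 V_DS + 9.22 = 0, giving V_DS = 0.268 V (the root below V_ov).
I_D = (9.22 − 0.268) / 19 = 0.471 mA.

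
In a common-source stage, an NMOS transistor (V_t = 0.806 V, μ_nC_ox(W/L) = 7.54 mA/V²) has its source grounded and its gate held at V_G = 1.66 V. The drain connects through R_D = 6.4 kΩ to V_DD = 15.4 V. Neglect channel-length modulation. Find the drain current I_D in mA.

I_D = 2.33 mA

V_GS = V_G = 1.66 V, so V_ov = 1.66 − 0.806 = 0.854 V.
Assume saturation: I_D = ½ k_n V_ov² = 0.5 × 7.54 × 0.854² = 2.75 mA, giving V_DS = V_DD − I_D R_D = 15.4 − 2.75 × 6.4 = -2.2 V.
But -2.2 V < V_ov = 0.854 V, so the device is actually in triode.
In triode I_D = k_n[V_ov V_DS − ½ V_DS²] and I_D = (V_DD − V_DS)/R_D. Equating: 24.1 V_DS² − 42.21 V_DS + 15.4 = 0, giving V_DS = 0.519 V (the root below V_ov).
I_D = (15.4 − 0.519) / 6.4 = 2.33 mA.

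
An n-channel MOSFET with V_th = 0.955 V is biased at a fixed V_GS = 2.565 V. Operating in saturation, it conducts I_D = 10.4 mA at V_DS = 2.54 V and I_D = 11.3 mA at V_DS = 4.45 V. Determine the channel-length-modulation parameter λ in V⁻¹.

With V_GS fixed, I_D ∝ (1 + λ V_DS) in saturation, so I_D2/I_D1 = (1 + λ V_DS2)/(1 + λ V_DS1).
11.3/10.4 = 1.087 = (1 + 4.45 λ)/(1 + 2.54 λ).
Solving: λ (I_D1 V_DS2 − I_D2 V_DS1) = I_D2 − I_D1, so λ = (11.3 − 10.4) / (10.4 × 4.45 − 11.3 × 2.54) = 0.9 / 17.6 = 0.0512 V⁻¹.

λ = 0.0512 V⁻¹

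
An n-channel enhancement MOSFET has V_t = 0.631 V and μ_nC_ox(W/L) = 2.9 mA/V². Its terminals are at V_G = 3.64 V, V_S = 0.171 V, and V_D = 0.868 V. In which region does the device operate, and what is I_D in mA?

V_GS = V_G − V_S = 3.64 − 0.171 = 3.47 V; V_DS = V_D − V_S = 0.868 − 0.171 = 0.697 V.
V_ov = V_GS − V_t = 3.47 − 0.631 = 2.84 V.
Since V_DS = 0.697 V < V_ov = 2.84 V, the device is in the triode region.
I_D = k_n [V_ov · V_DS − ½ V_DS²] = 2.9 × [2.84 × 0.697 − 0.5 × 0.697²] = 5.03 mA.

Triode; I_D = 5.03 mA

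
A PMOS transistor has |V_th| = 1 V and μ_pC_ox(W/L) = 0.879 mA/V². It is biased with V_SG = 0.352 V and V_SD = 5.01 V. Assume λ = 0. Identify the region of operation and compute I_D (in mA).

Cutoff; I_D = 0 mA

V_SG = 0.352 V < |V_th| = 1 V, so the transistor is in cutoff.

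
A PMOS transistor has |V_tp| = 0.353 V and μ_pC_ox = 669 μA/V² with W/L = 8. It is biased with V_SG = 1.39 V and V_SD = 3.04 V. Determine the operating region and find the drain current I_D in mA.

k_p = μ_pC_ox · (W/L) = 5.352 mA/V².
V_ov = V_SG − |V_tp| = 1.39 − 0.353 = 1.04 V.
Since V_SD = 3.04 V ≥ V_ov = 1.04 V, the device is in saturation.
I_D = ½ k_p V_ov² = 0.5 × 5.352 × 1.04² = 2.88 mA.

Saturation; I_D = 2.88 mA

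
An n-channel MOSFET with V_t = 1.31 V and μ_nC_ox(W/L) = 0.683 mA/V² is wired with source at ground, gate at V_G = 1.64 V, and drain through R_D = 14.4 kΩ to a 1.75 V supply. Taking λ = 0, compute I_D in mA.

V_GS = V_G = 1.64 V, so V_ov = 1.64 − 1.31 = 0.33 V.
Assume saturation: I_D = ½ k_n V_ov² = 0.5 × 0.683 × 0.33² = 0.0372 mA, giving V_DS = V_DD − I_D R_D = 1.75 − 0.0372 × 14.4 = 1.21 V.
V_DS = 1.21 V ≥ V_ov = 0.33 V, confirming saturation.

I_D = 0.0372 mA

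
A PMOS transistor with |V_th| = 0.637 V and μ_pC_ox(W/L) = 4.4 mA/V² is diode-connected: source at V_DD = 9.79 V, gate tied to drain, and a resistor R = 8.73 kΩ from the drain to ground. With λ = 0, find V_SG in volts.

With gate tied to drain, V_SG = V_SD ≥ V_SG − |V_th|, so the device is in saturation.
KCL at the drain: ½ k_p (V_SG − |V_th|)² = (V_DD − V_SG)/R.
Let x = V_SG − 0.637. Then 19.2 x² + x − 9.153 = 0, giving x = 0.665 V (positive root), so V_SG = 1.3 V.
I_D = (V_DD − V_SG)/R = (9.79 − 1.3) / 8.73 = 0.972 mA.

V_SG = 1.30 V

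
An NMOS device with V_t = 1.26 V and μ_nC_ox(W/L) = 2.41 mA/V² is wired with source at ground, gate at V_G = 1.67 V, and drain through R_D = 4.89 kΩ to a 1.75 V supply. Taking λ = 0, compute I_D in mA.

V_GS = V_G = 1.67 V, so V_ov = 1.67 − 1.26 = 0.41 V.
Assume saturation: I_D = ½ k_n V_ov² = 0.5 × 2.41 × 0.41² = 0.203 mA, giving V_DS = V_DD − I_D R_D = 1.75 − 0.203 × 4.89 = 0.759 V.
V_DS = 0.759 V ≥ V_ov = 0.41 V, confirming saturation.

I_D = 0.203 mA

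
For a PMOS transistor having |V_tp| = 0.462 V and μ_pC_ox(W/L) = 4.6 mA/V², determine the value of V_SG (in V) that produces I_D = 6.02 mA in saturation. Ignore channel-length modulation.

V_SG = 2.08 V

In saturation I_D = ½ k_p (V_SG − |V_tp|)², so V_SG − |V_tp| = √(2 I_D / k_p) = √(2 × 6.02 / 4.6) = 1.62 V.
V_SG = 0.462 + 1.62 = 2.08 V.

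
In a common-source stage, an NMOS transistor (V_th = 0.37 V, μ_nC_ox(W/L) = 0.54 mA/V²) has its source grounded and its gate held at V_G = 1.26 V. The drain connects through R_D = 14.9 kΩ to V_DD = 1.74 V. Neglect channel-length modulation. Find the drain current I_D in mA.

I_D = 0.101 mA

V_GS = V_G = 1.26 V, so V_ov = 1.26 − 0.37 = 0.89 V.
Assume saturation: I_D = ½ k_n V_ov² = 0.5 × 0.54 × 0.89² = 0.214 mA, giving V_DS = V_DD − I_D R_D = 1.74 − 0.214 × 14.9 = -1.45 V.
But -1.45 V < V_ov = 0.89 V, so the device is actually in triode.
In triode I_D = k_n[V_ov V_DS − ½ V_DS²] and I_D = (V_DD − V_DS)/R_D. Equating: 4.02 V_DS² − 8.161 V_DS + 1.74 = 0, giving V_DS = 0.242 V (the root below V_ov).
I_D = (1.74 − 0.242) / 14.9 = 0.101 mA.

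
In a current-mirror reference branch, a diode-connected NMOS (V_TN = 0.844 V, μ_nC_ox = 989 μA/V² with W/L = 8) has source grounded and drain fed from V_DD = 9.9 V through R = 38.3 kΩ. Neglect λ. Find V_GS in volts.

With gate tied to drain, V_GS = V_DS ≥ V_GS − V_TN, so the device is in saturation.
k_n = μ_nC_ox · (W/L) = 7.912 mA/V².
KCL at the drain: ½ k_n (V_GS − V_TN)² = (V_DD − V_GS)/R.
Let x = V_GS − 0.844. Then 152 x² + x − 9.056 = 0, giving x = 0.241 V (positive root), so V_GS = 1.09 V.
I_D = (V_DD − V_GS)/R = (9.9 − 1.09) / 38.3 = 0.23 mA.

V_GS = 1.09 V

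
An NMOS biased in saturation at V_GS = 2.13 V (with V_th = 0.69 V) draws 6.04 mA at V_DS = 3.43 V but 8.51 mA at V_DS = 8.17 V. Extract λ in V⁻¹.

λ = 0.123 V⁻¹

With V_GS fixed, I_D ∝ (1 + λ V_DS) in saturation, so I_D2/I_D1 = (1 + λ V_DS2)/(1 + λ V_DS1).
8.51/6.04 = 1.409 = (1 + 8.17 λ)/(1 + 3.43 λ).
Solving: λ (I_D1 V_DS2 − I_D2 V_DS1) = I_D2 − I_D1, so λ = (8.51 − 6.04) / (6.04 × 8.17 − 8.51 × 3.43) = 2.47 / 20.2 = 0.123 V⁻¹.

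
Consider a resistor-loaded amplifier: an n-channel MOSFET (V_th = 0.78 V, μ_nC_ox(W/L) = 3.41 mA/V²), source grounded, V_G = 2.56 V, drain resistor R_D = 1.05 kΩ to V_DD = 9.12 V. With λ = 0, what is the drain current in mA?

I_D = 5.40 mA

V_GS = V_G = 2.56 V, so V_ov = 2.56 − 0.78 = 1.78 V.
Assume saturation: I_D = ½ k_n V_ov² = 0.5 × 3.41 × 1.78² = 5.4 mA, giving V_DS = V_DD − I_D R_D = 9.12 − 5.4 × 1.05 = 3.45 V.
V_DS = 3.45 V ≥ V_ov = 1.78 V, confirming saturation.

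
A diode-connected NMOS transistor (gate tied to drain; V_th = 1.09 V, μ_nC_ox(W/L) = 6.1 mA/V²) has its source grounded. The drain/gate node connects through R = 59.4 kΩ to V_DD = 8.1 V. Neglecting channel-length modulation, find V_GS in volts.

With gate tied to drain, V_GS = V_DS ≥ V_GS − V_th, so the device is in saturation.
KCL at the drain: ½ k_n (V_GS − V_th)² = (V_DD − V_GS)/R.
Let x = V_GS − 1.09. Then 181 x² + x − 7.01 = 0, giving x = 0.194 V (positive root), so V_GS = 1.28 V.
I_D = (V_DD − V_GS)/R = (8.1 − 1.28) / 59.4 = 0.115 mA.

V_GS = 1.28 V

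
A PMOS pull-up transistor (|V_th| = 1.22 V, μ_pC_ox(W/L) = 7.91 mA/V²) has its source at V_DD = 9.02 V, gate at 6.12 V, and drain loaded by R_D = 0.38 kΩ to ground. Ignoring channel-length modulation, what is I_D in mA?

V_SG = V_DD − V_G = 9.02 − 6.12 = 2.9 V, so V_ov = 2.9 − 1.22 = 1.68 V.
Assume saturation: I_D = ½ k_p V_ov² = 0.5 × 7.91 × 1.68² = 11.2 mA, giving V_SD = V_DD − I_D R_D = 9.02 − 11.2 × 0.38 = 4.78 V.
V_SD = 4.78 V ≥ V_ov = 1.68 V, confirming saturation.

I_D = 11.2 mA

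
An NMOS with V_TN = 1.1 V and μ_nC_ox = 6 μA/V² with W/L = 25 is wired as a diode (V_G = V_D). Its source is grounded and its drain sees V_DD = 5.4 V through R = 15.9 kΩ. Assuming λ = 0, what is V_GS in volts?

With gate tied to drain, V_GS = V_DS ≥ V_GS − V_TN, so the device is in saturation.
k_n = μ_nC_ox · (W/L) = 0.15 mA/V².
KCL at the drain: ½ k_n (V_GS − V_TN)² = (V_DD − V_GS)/R.
Let x = V_GS − 1.1. Then 1.19 x² + x − 4.3 = 0, giving x = 1.53 V (positive root), so V_GS = 2.63 V.
I_D = (V_DD − V_GS)/R = (5.4 − 2.63) / 15.9 = 0.175 mA.

V_GS = 2.63 V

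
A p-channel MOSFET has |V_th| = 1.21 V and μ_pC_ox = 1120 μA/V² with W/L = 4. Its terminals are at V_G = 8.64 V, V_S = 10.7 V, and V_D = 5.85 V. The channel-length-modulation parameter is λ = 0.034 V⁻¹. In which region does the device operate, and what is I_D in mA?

Saturation; I_D = 1.89 mA

V_SG = V_S − V_G = 10.7 − 8.64 = 2.06 V; V_SD = V_S − V_D = 10.7 − 5.85 = 4.85 V.
k_p = μ_pC_ox · (W/L) = 4.48 mA/V².
V_ov = V_SG − |V_th| = 2.06 − 1.21 = 0.85 V.
Since V_SD = 4.85 V ≥ V_ov = 0.85 V, the device is in saturation.
I_D = ½ k_p V_ov² (1 + λ V_SD) = 0.5 × 4.48 × 0.85² × (1 + 0.034 × 4.85) = 1.89 mA.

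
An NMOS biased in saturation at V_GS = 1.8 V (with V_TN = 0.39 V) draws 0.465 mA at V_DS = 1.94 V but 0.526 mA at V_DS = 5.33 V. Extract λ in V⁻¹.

λ = 0.0418 V⁻¹

With V_GS fixed, I_D ∝ (1 + λ V_DS) in saturation, so I_D2/I_D1 = (1 + λ V_DS2)/(1 + λ V_DS1).
0.526/0.465 = 1.131 = (1 + 5.33 λ)/(1 + 1.94 λ).
Solving: λ (I_D1 V_DS2 − I_D2 V_DS1) = I_D2 − I_D1, so λ = (0.526 − 0.465) / (0.465 × 5.33 − 0.526 × 1.94) = 0.061 / 1.46 = 0.0418 V⁻¹.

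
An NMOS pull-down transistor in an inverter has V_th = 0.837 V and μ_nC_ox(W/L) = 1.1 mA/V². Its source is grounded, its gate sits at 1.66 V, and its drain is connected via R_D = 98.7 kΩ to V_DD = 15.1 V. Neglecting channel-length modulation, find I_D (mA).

V_GS = V_G = 1.66 V, so V_ov = 1.66 − 0.837 = 0.823 V.
Assume saturation: I_D = ½ k_n V_ov² = 0.5 × 1.1 × 0.823² = 0.373 mA, giving V_DS = V_DD − I_D R_D = 15.1 − 0.373 × 98.7 = -21.7 V.
But -21.7 V < V_ov = 0.823 V, so the device is actually in triode.
In triode I_D = k_n[V_ov V_DS − ½ V_DS²] and I_D = (V_DD − V_DS)/R_D. Equating: 54.3 V_DS² − 90.35 V_DS + 15.1 = 0, giving V_DS = 0.188 V (the root below V_ov).
I_D = (15.1 − 0.188) / 98.7 = 0.151 mA.

I_D = 0.151 mA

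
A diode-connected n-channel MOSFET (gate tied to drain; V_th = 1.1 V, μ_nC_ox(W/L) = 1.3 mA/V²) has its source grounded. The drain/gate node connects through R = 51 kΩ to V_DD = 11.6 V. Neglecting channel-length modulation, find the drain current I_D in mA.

With gate tied to drain, V_GS = V_DS ≥ V_GS − V_th, so the device is in saturation.
KCL at the drain: ½ k_n (V_GS − V_th)² = (V_DD − V_GS)/R.
Let x = V_GS − 1.1. Then 33.1 x² + x − 10.5 = 0, giving x = 0.548 V (positive root), so V_GS = 1.65 V.
I_D = (V_DD − V_GS)/R = (11.6 − 1.65) / 51 = 0.195 mA.

I_D = 0.195 mA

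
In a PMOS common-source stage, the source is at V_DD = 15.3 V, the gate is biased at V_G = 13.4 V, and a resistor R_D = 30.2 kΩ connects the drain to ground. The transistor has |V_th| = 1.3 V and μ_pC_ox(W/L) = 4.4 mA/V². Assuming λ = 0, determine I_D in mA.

V_SG = V_DD − V_G = 15.3 − 13.4 = 1.9 V, so V_ov = 1.9 − 1.3 = 0.6 V.
Assume saturation: I_D = ½ k_p V_ov² = 0.5 × 4.4 × 0.6² = 0.792 mA, giving V_SD = V_DD − I_D R_D = 15.3 − 0.792 × 30.2 = -8.62 V.
But -8.62 V < V_ov = 0.6 V, so the device is actually in triode.
In triode I_D = k_p[V_ov V_SD − ½ V_SD²] and I_D = (V_DD − V_SD)/R_D. Equating: 66.4 V_SD² − 80.73 V_SD + 15.3 = 0, giving V_SD = 0.235 V (the root below V_ov).
I_D = (15.3 − 0.235) / 30.2 = 0.499 mA.

I_D = 0.499 mA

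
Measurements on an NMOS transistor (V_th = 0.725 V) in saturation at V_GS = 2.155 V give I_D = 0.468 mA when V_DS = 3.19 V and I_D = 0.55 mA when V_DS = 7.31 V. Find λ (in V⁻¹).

With V_GS fixed, I_D ∝ (1 + λ V_DS) in saturation, so I_D2/I_D1 = (1 + λ V_DS2)/(1 + λ V_DS1).
0.55/0.468 = 1.175 = (1 + 7.31 λ)/(1 + 3.19 λ).
Solving: λ (I_D1 V_DS2 − I_D2 V_DS1) = I_D2 − I_D1, so λ = (0.55 − 0.468) / (0.468 × 7.31 − 0.55 × 3.19) = 0.082 / 1.67 = 0.0492 V⁻¹.

λ = 0.0492 V⁻¹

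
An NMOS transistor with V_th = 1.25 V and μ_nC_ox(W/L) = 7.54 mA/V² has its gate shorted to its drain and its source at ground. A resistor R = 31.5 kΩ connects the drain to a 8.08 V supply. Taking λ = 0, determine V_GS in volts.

V_GS = 1.49 V

With gate tied to drain, V_GS = V_DS ≥ V_GS − V_th, so the device is in saturation.
KCL at the drain: ½ k_n (V_GS − V_th)² = (V_DD − V_GS)/R.
Let x = V_GS − 1.25. Then 119 x² + x − 6.83 = 0, giving x = 0.236 V (positive root), so V_GS = 1.49 V.
I_D = (V_DD − V_GS)/R = (8.08 − 1.49) / 31.5 = 0.209 mA.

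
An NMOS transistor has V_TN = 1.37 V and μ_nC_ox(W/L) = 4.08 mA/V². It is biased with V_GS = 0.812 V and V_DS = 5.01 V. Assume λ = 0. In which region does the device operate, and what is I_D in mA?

Cutoff; I_D = 0 mA

V_GS = 0.812 V < V_TN = 1.37 V, so the transistor is in cutoff.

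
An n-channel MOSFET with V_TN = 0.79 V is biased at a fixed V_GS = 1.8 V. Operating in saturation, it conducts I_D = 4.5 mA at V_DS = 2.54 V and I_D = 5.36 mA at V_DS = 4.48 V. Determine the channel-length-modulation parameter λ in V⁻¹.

With V_GS fixed, I_D ∝ (1 + λ V_DS) in saturation, so I_D2/I_D1 = (1 + λ V_DS2)/(1 + λ V_DS1).
5.36/4.5 = 1.191 = (1 + 4.48 λ)/(1 + 2.54 λ).
Solving: λ (I_D1 V_DS2 − I_D2 V_DS1) = I_D2 − I_D1, so λ = (5.36 − 4.5) / (4.5 × 4.48 − 5.36 × 2.54) = 0.86 / 6.55 = 0.131 V⁻¹.

λ = 0.131 V⁻¹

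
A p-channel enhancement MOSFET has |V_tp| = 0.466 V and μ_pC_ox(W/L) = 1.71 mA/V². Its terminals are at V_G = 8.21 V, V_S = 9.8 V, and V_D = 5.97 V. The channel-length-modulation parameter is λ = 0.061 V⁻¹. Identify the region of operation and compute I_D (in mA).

Saturation; I_D = 1.33 mA

V_SG = V_S − V_G = 9.8 − 8.21 = 1.59 V; V_SD = V_S − V_D = 9.8 − 5.97 = 3.83 V.
V_ov = V_SG − |V_tp| = 1.59 − 0.466 = 1.12 V.
Since V_SD = 3.83 V ≥ V_ov = 1.12 V, the device is in saturation.
I_D = ½ k_p V_ov² (1 + λ V_SD) = 0.5 × 1.71 × 1.12² × (1 + 0.061 × 3.83) = 1.33 mA.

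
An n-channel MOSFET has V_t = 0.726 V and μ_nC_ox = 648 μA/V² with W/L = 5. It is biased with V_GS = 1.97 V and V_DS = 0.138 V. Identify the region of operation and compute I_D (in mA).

k_n = μ_nC_ox · (W/L) = 3.24 mA/V².
V_ov = V_GS − V_t = 1.97 − 0.726 = 1.24 V.
Since V_DS = 0.138 V < V_ov = 1.24 V, the device is in the triode region.
I_D = k_n [V_ov · V_DS − ½ V_DS²] = 3.24 × [1.24 × 0.138 − 0.5 × 0.138²] = 0.525 mA.

Triode; I_D = 0.525 mA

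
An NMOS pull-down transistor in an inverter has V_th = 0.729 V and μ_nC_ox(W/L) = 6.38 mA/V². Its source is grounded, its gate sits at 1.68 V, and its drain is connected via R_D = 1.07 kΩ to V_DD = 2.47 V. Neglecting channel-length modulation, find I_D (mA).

I_D = 1.93 mA

V_GS = V_G = 1.68 V, so V_ov = 1.68 − 0.729 = 0.951 V.
Assume saturation: I_D = ½ k_n V_ov² = 0.5 × 6.38 × 0.951² = 2.89 mA, giving V_DS = V_DD − I_D R_D = 2.47 − 2.89 × 1.07 = -0.617 V.
But -0.617 V < V_ov = 0.951 V, so the device is actually in triode.
In triode I_D = k_n[V_ov V_DS − ½ V_DS²] and I_D = (V_DD − V_DS)/R_D. Equating: 3.41 V_DS² − 7.492 V_DS + 2.47 = 0, giving V_DS = 0.404 V (the root below V_ov).
I_D = (2.47 − 0.404) / 1.07 = 1.93 mA.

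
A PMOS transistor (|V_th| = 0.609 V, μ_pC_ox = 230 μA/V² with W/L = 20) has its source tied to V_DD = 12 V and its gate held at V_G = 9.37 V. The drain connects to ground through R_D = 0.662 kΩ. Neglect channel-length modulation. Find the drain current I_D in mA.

V_SG = V_DD − V_G = 12 − 9.37 = 2.63 V, so V_ov = 2.63 − 0.609 = 2.02 V.
k_p = μ_pC_ox · (W/L) = 4.6 mA/V².
Assume saturation: I_D = ½ k_p V_ov² = 0.5 × 4.6 × 2.02² = 9.39 mA, giving V_SD = V_DD − I_D R_D = 12 − 9.39 × 0.662 = 5.78 V.
V_SD = 5.78 V ≥ V_ov = 2.02 V, confirming saturation.

I_D = 9.39 mA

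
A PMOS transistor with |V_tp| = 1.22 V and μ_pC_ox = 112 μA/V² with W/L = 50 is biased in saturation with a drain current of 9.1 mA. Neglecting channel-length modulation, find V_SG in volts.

k_p = μ_pC_ox · (W/L) = 5.6 mA/V².
In saturation I_D = ½ k_p (V_SG − |V_tp|)², so V_SG − |V_tp| = √(2 I_D / k_p) = √(2 × 9.1 / 5.6) = 1.8 V.
V_SG = 1.22 + 1.8 = 3.02 V.

V_SG = 3.02 V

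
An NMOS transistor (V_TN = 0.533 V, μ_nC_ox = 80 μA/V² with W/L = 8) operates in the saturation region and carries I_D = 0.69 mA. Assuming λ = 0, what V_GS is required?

V_GS = 2.00 V

k_n = μ_nC_ox · (W/L) = 0.64 mA/V².
In saturation I_D = ½ k_n (V_GS − V_TN)², so V_GS − V_TN = √(2 I_D / k_n) = √(2 × 0.69 / 0.64) = 1.47 V.
V_GS = 0.533 + 1.47 = 2 V.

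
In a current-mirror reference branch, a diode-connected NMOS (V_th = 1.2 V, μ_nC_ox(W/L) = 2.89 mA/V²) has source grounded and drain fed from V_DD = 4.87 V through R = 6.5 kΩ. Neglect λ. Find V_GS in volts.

With gate tied to drain, V_GS = V_DS ≥ V_GS − V_th, so the device is in saturation.
KCL at the drain: ½ k_n (V_GS − V_th)² = (V_DD − V_GS)/R.
Let x = V_GS − 1.2. Then 9.39 x² + x − 3.67 = 0, giving x = 0.574 V (positive root), so V_GS = 1.77 V.
I_D = (V_DD − V_GS)/R = (4.87 − 1.77) / 6.5 = 0.476 mA.

V_GS = 1.77 V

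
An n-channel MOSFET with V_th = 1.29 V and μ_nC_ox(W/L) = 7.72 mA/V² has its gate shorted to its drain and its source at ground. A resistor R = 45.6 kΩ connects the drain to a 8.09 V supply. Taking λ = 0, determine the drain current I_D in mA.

I_D = 0.145 mA

With gate tied to drain, V_GS = V_DS ≥ V_GS − V_th, so the device is in saturation.
KCL at the drain: ½ k_n (V_GS − V_th)² = (V_DD − V_GS)/R.
Let x = V_GS − 1.29. Then 176 x² + x − 6.8 = 0, giving x = 0.194 V (positive root), so V_GS = 1.48 V.
I_D = (V_DD − V_GS)/R = (8.09 − 1.48) / 45.6 = 0.145 mA.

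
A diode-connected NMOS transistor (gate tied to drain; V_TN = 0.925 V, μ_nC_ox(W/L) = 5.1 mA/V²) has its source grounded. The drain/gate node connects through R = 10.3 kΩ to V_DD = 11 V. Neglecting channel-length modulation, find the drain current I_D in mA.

With gate tied to drain, V_GS = V_DS ≥ V_GS − V_TN, so the device is in saturation.
KCL at the drain: ½ k_n (V_GS − V_TN)² = (V_DD − V_GS)/R.
Let x = V_GS − 0.925. Then 26.3 x² + x − 10.07 = 0, giving x = 0.601 V (positive root), so V_GS = 1.53 V.
I_D = (V_DD − V_GS)/R = (11 − 1.53) / 10.3 = 0.92 mA.

I_D = 0.920 mA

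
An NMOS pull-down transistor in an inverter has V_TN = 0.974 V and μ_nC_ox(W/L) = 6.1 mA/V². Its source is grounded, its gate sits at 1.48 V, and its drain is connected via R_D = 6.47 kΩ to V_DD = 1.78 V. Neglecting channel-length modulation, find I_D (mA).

I_D = 0.261 mA

V_GS = V_G = 1.48 V, so V_ov = 1.48 − 0.974 = 0.506 V.
Assume saturation: I_D = ½ k_n V_ov² = 0.5 × 6.1 × 0.506² = 0.781 mA, giving V_DS = V_DD − I_D R_D = 1.78 − 0.781 × 6.47 = -3.27 V.
But -3.27 V < V_ov = 0.506 V, so the device is actually in triode.
In triode I_D = k_n[V_ov V_DS − ½ V_DS²] and I_D = (V_DD − V_DS)/R_D. Equating: 19.7 V_DS² − 20.97 V_DS + 1.78 = 0, giving V_DS = 0.093 V (the root below V_ov).
I_D = (1.78 − 0.093) / 6.47 = 0.261 mA.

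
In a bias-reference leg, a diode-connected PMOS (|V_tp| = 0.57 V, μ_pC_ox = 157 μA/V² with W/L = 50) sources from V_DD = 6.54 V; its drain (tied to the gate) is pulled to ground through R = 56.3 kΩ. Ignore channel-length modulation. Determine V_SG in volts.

With gate tied to drain, V_SG = V_SD ≥ V_SG − |V_tp|, so the device is in saturation.
k_p = μ_pC_ox · (W/L) = 7.85 mA/V².
KCL at the drain: ½ k_p (V_SG − |V_tp|)² = (V_DD − V_SG)/R.
Let x = V_SG − 0.57. Then 221 x² + x − 5.97 = 0, giving x = 0.162 V (positive root), so V_SG = 0.732 V.
I_D = (V_DD − V_SG)/R = (6.54 − 0.732) / 56.3 = 0.103 mA.

V_SG = 0.732 V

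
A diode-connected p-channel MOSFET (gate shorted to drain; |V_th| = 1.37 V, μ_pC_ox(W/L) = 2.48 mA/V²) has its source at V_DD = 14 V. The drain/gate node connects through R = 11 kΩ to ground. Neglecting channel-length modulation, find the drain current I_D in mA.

With gate tied to drain, V_SG = V_SD ≥ V_SG − |V_th|, so the device is in saturation.
KCL at the drain: ½ k_p (V_SG − |V_th|)² = (V_DD − V_SG)/R.
Let x = V_SG − 1.37. Then 13.6 x² + x − 12.63 = 0, giving x = 0.926 V (positive root), so V_SG = 2.3 V.
I_D = (V_DD − V_SG)/R = (14 − 2.3) / 11 = 1.06 mA.

I_D = 1.06 mA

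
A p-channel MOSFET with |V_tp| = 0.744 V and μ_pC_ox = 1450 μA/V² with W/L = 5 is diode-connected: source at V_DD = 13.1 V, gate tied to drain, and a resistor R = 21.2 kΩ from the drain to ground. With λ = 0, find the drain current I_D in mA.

With gate tied to drain, V_SG = V_SD ≥ V_SG − |V_tp|, so the device is in saturation.
k_p = μ_pC_ox · (W/L) = 7.25 mA/V².
KCL at the drain: ½ k_p (V_SG − |V_tp|)² = (V_DD − V_SG)/R.
Let x = V_SG − 0.744. Then 76.8 x² + x − 12.36 = 0, giving x = 0.395 V (positive root), so V_SG = 1.14 V.
I_D = (V_DD − V_SG)/R = (13.1 − 1.14) / 21.2 = 0.564 mA.

I_D = 0.564 mA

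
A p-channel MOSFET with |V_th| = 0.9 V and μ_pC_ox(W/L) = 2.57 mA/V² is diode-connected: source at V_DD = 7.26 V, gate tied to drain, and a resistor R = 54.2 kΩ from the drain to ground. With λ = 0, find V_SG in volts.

V_SG = 1.20 V

With gate tied to drain, V_SG = V_SD ≥ V_SG − |V_th|, so the device is in saturation.
KCL at the drain: ½ k_p (V_SG − |V_th|)² = (V_DD − V_SG)/R.
Let x = V_SG − 0.9. Then 69.6 x² + x − 6.36 = 0, giving x = 0.295 V (positive root), so V_SG = 1.2 V.
I_D = (V_DD − V_SG)/R = (7.26 − 1.2) / 54.2 = 0.112 mA.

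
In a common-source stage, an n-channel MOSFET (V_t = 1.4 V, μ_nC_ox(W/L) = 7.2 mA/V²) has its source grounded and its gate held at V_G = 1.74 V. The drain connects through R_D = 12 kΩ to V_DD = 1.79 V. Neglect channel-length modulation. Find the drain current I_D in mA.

V_GS = V_G = 1.74 V, so V_ov = 1.74 − 1.4 = 0.34 V.
Assume saturation: I_D = ½ k_n V_ov² = 0.5 × 7.2 × 0.34² = 0.416 mA, giving V_DS = V_DD − I_D R_D = 1.79 − 0.416 × 12 = -3.2 V.
But -3.2 V < V_ov = 0.34 V, so the device is actually in triode.
In triode I_D = k_n[V_ov V_DS − ½ V_DS²] and I_D = (V_DD − V_DS)/R_D. Equating: 43.2 V_DS² − 30.38 V_DS + 1.79 = 0, giving V_DS = 0.0649 V (the root below V_ov).
I_D = (1.79 − 0.0649) / 12 = 0.144 mA.

I_D = 0.144 mA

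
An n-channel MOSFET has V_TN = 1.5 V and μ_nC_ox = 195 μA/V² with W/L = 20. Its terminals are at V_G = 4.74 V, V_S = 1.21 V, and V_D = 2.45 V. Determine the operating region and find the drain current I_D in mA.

Triode; I_D = 6.82 mA

V_GS = V_G − V_S = 4.74 − 1.21 = 3.53 V; V_DS = V_D − V_S = 2.45 − 1.21 = 1.24 V.
k_n = μ_nC_ox · (W/L) = 3.9 mA/V².
V_ov = V_GS − V_TN = 3.53 − 1.5 = 2.03 V.
Since V_DS = 1.24 V < V_ov = 2.03 V, the device is in the triode region.
I_D = k_n [V_ov · V_DS − ½ V_DS²] = 3.9 × [2.03 × 1.24 − 0.5 × 1.24²] = 6.82 mA.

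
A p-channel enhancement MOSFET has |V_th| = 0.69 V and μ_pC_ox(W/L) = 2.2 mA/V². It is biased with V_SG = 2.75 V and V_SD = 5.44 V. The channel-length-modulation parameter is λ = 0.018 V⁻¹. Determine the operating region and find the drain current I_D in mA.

V_ov = V_SG − |V_th| = 2.75 − 0.69 = 2.06 V.
Since V_SD = 5.44 V ≥ V_ov = 2.06 V, the device is in saturation.
I_D = ½ k_p V_ov² (1 + λ V_SD) = 0.5 × 2.2 × 2.06² × (1 + 0.018 × 5.44) = 5.13 mA.

Saturation; I_D = 5.13 mA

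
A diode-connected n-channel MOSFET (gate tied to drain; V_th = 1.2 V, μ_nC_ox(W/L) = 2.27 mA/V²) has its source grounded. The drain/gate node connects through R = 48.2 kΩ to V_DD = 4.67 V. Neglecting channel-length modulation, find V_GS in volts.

With gate tied to drain, V_GS = V_DS ≥ V_GS − V_th, so the device is in saturation.
KCL at the drain: ½ k_n (V_GS − V_th)² = (V_DD − V_GS)/R.
Let x = V_GS − 1.2. Then 54.7 x² + x − 3.47 = 0, giving x = 0.243 V (positive root), so V_GS = 1.44 V.
I_D = (V_DD − V_GS)/R = (4.67 − 1.44) / 48.2 = 0.067 mA.

V_GS = 1.44 V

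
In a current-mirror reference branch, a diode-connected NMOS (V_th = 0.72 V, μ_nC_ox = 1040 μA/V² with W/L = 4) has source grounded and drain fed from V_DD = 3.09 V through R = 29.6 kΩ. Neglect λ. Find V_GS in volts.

With gate tied to drain, V_GS = V_DS ≥ V_GS − V_th, so the device is in saturation.
k_n = μ_nC_ox · (W/L) = 4.16 mA/V².
KCL at the drain: ½ k_n (V_GS − V_th)² = (V_DD − V_GS)/R.
Let x = V_GS − 0.72. Then 61.6 x² + x − 2.37 = 0, giving x = 0.188 V (positive root), so V_GS = 0.908 V.
I_D = (V_DD − V_GS)/R = (3.09 − 0.908) / 29.6 = 0.0737 mA.

V_GS = 0.908 V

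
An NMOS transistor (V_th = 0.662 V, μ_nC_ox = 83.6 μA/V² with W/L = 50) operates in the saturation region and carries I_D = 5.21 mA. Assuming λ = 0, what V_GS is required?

k_n = μ_nC_ox · (W/L) = 4.18 mA/V².
In saturation I_D = ½ k_n (V_GS − V_th)², so V_GS − V_th = √(2 I_D / k_n) = √(2 × 5.21 / 4.18) = 1.58 V.
V_GS = 0.662 + 1.58 = 2.24 V.

V_GS = 2.24 V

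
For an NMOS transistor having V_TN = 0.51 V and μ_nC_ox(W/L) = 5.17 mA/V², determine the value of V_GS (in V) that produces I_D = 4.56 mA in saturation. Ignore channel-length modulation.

V_GS = 1.84 V

In saturation I_D = ½ k_n (V_GS − V_TN)², so V_GS − V_TN = √(2 I_D / k_n) = √(2 × 4.56 / 5.17) = 1.33 V.
V_GS = 0.51 + 1.33 = 1.84 V.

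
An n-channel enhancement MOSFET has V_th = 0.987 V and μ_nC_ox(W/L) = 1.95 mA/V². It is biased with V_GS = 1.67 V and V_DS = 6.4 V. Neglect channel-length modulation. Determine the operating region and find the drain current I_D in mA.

V_ov = V_GS − V_th = 1.67 − 0.987 = 0.683 V.
Since V_DS = 6.4 V ≥ V_ov = 0.683 V, the device is in saturation.
I_D = ½ k_n V_ov² = 0.5 × 1.95 × 0.683² = 0.455 mA.

Saturation; I_D = 0.455 mA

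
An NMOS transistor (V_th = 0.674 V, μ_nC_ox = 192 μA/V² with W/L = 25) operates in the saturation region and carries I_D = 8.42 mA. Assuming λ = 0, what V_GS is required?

V_GS = 2.55 V

k_n = μ_nC_ox · (W/L) = 4.8 mA/V².
In saturation I_D = ½ k_n (V_GS − V_th)², so V_GS − V_th = √(2 I_D / k_n) = √(2 × 8.42 / 4.8) = 1.87 V.
V_GS = 0.674 + 1.87 = 2.55 V.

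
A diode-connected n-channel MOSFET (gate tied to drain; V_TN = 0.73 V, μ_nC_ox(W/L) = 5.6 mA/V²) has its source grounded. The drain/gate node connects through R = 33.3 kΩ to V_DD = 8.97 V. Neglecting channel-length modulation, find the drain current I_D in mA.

With gate tied to drain, V_GS = V_DS ≥ V_GS − V_TN, so the device is in saturation.
KCL at the drain: ½ k_n (V_GS − V_TN)² = (V_DD − V_GS)/R.
Let x = V_GS − 0.73. Then 93.2 x² + x − 8.24 = 0, giving x = 0.292 V (positive root), so V_GS = 1.02 V.
I_D = (V_DD − V_GS)/R = (8.97 − 1.02) / 33.3 = 0.239 mA.

I_D = 0.239 mA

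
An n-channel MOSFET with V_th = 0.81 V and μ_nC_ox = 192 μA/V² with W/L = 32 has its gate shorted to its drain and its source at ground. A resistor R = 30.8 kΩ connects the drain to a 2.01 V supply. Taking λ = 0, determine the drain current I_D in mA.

I_D = 0.0355 mA

With gate tied to drain, V_GS = V_DS ≥ V_GS − V_th, so the device is in saturation.
k_n = μ_nC_ox · (W/L) = 6.144 mA/V².
KCL at the drain: ½ k_n (V_GS − V_th)² = (V_DD − V_GS)/R.
Let x = V_GS − 0.81. Then 94.6 x² + x − 1.2 = 0, giving x = 0.107 V (positive root), so V_GS = 0.917 V.
I_D = (V_DD − V_GS)/R = (2.01 − 0.917) / 30.8 = 0.0355 mA.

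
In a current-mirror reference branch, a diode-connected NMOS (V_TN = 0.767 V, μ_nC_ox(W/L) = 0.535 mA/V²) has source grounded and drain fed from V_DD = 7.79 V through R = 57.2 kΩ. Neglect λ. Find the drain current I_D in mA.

I_D = 0.111 mA

With gate tied to drain, V_GS = V_DS ≥ V_GS − V_TN, so the device is in saturation.
KCL at the drain: ½ k_n (V_GS − V_TN)² = (V_DD − V_GS)/R.
Let x = V_GS − 0.767. Then 15.3 x² + x − 7.023 = 0, giving x = 0.646 V (positive root), so V_GS = 1.41 V.
I_D = (V_DD − V_GS)/R = (7.79 − 1.41) / 57.2 = 0.111 mA.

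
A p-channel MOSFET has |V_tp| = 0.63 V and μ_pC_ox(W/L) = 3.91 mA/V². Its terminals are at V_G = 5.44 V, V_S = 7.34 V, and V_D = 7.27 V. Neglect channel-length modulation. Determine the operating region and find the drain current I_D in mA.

V_SG = V_S − V_G = 7.34 − 5.44 = 1.9 V; V_SD = V_S − V_D = 7.34 − 7.27 = 0.07 V.
V_ov = V_SG − |V_tp| = 1.9 − 0.63 = 1.27 V.
Since V_SD = 0.07 V < V_ov = 1.27 V, the device is in the triode region.
I_D = k_p [V_ov · V_SD − ½ V_SD²] = 3.91 × [1.27 × 0.07 − 0.5 × 0.07²] = 0.338 mA.

Triode; I_D = 0.338 mA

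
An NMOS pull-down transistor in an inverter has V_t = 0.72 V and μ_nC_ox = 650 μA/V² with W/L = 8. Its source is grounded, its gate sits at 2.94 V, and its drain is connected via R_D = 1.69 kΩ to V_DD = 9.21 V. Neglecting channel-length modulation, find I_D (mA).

V_GS = V_G = 2.94 V, so V_ov = 2.94 − 0.72 = 2.22 V.
k_n = μ_nC_ox · (W/L) = 5.2 mA/V².
Assume saturation: I_D = ½ k_n V_ov² = 0.5 × 5.2 × 2.22² = 12.8 mA, giving V_DS = V_DD − I_D R_D = 9.21 − 12.8 × 1.69 = -12.4 V.
But -12.4 V < V_ov = 2.22 V, so the device is actually in triode.
In triode I_D = k_n[V_ov V_DS − ½ V_DS²] and I_D = (V_DD − V_DS)/R_D. Equating: 4.39 V_DS² − 20.51 V_DS + 9.21 = 0, giving V_DS = 0.503 V (the root below V_ov).
I_D = (9.21 − 0.503) / 1.69 = 5.15 mA.

I_D = 5.15 mA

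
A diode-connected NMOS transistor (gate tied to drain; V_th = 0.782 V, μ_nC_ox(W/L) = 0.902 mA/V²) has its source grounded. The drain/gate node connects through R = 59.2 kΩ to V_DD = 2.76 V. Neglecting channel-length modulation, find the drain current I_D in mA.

With gate tied to drain, V_GS = V_DS ≥ V_GS − V_th, so the device is in saturation.
KCL at the drain: ½ k_n (V_GS − V_th)² = (V_DD − V_GS)/R.
Let x = V_GS − 0.782. Then 26.7 x² + x − 1.978 = 0, giving x = 0.254 V (positive root), so V_GS = 1.04 V.
I_D = (V_DD − V_GS)/R = (2.76 − 1.04) / 59.2 = 0.0291 mA.

I_D = 0.0291 mA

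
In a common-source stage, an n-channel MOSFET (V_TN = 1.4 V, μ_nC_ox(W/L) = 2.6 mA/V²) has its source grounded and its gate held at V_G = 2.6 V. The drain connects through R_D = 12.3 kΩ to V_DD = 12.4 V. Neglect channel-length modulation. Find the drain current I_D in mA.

I_D = 0.978 mA

V_GS = V_G = 2.6 V, so V_ov = 2.6 − 1.4 = 1.2 V.
Assume saturation: I_D = ½ k_n V_ov² = 0.5 × 2.6 × 1.2² = 1.87 mA, giving V_DS = V_DD − I_D R_D = 12.4 − 1.87 × 12.3 = -10.6 V.
But -10.6 V < V_ov = 1.2 V, so the device is actually in triode.
In triode I_D = k_n[V_ov V_DS − ½ V_DS²] and I_D = (V_DD − V_DS)/R_D. Equating: 16 V_DS² − 39.38 V_DS + 12.4 = 0, giving V_DS = 0.371 V (the root below V_ov).
I_D = (12.4 − 0.371) / 12.3 = 0.978 mA.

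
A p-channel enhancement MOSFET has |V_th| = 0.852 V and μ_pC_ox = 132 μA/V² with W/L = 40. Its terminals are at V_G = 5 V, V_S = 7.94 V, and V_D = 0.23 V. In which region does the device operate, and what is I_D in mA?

V_SG = V_S − V_G = 7.94 − 5 = 2.94 V; V_SD = V_S − V_D = 7.94 − 0.23 = 7.71 V.
k_p = μ_pC_ox · (W/L) = 5.28 mA/V².
V_ov = V_SG − |V_th| = 2.94 − 0.852 = 2.09 V.
Since V_SD = 7.71 V ≥ V_ov = 2.09 V, the device is in saturation.
I_D = ½ k_p V_ov² = 0.5 × 5.28 × 2.09² = 11.5 mA.

Saturation; I_D = 11.5 mA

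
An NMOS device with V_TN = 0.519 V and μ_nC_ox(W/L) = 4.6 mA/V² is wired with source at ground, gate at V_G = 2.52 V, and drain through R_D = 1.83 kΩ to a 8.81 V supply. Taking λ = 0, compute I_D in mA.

I_D = 4.50 mA

V_GS = V_G = 2.52 V, so V_ov = 2.52 − 0.519 = 2 V.
Assume saturation: I_D = ½ k_n V_ov² = 0.5 × 4.6 × 2² = 9.21 mA, giving V_DS = V_DD − I_D R_D = 8.81 − 9.21 × 1.83 = -8.04 V.
But -8.04 V < V_ov = 2 V, so the device is actually in triode.
In triode I_D = k_n[V_ov V_DS − ½ V_DS²] and I_D = (V_DD − V_DS)/R_D. Equating: 4.21 V_DS² − 17.84 V_DS + 8.81 = 0, giving V_DS = 0.57 V (the root below V_ov).
I_D = (8.81 − 0.57) / 1.83 = 4.5 mA.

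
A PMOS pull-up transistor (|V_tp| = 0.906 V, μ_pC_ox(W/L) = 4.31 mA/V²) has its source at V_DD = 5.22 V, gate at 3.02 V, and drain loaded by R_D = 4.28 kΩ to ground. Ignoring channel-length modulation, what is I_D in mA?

V_SG = V_DD − V_G = 5.22 − 3.02 = 2.2 V, so V_ov = 2.2 − 0.906 = 1.29 V.
Assume saturation: I_D = ½ k_p V_ov² = 0.5 × 4.31 × 1.29² = 3.61 mA, giving V_SD = V_DD − I_D R_D = 5.22 − 3.61 × 4.28 = -10.2 V.
But -10.2 V < V_ov = 1.29 V, so the device is actually in triode.
In triode I_D = k_p[V_ov V_SD − ½ V_SD²] and I_D = (V_DD − V_SD)/R_D. Equating: 9.22 V_SD² − 24.87 V_SD + 5.22 = 0, giving V_SD = 0.229 V (the root below V_ov).
I_D = (5.22 − 0.229) / 4.28 = 1.17 mA.

I_D = 1.17 mA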